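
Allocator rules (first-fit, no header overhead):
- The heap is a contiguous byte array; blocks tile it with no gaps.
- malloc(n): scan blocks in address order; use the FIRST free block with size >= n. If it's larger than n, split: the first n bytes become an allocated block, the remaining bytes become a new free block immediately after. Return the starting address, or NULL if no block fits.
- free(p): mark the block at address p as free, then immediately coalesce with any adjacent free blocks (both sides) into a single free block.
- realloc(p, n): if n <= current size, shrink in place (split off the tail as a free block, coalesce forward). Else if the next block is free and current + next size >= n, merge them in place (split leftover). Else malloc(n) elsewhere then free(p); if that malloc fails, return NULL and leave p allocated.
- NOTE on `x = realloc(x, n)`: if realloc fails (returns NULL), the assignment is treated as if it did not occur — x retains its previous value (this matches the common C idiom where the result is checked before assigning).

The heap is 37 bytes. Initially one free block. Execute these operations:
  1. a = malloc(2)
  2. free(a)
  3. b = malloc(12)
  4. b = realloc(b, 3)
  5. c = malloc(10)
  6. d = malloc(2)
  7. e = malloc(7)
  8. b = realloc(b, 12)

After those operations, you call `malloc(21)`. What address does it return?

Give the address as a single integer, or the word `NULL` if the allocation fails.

Op 1: a = malloc(2) -> a = 0; heap: [0-1 ALLOC][2-36 FREE]
Op 2: free(a) -> (freed a); heap: [0-36 FREE]
Op 3: b = malloc(12) -> b = 0; heap: [0-11 ALLOC][12-36 FREE]
Op 4: b = realloc(b, 3) -> b = 0; heap: [0-2 ALLOC][3-36 FREE]
Op 5: c = malloc(10) -> c = 3; heap: [0-2 ALLOC][3-12 ALLOC][13-36 FREE]
Op 6: d = malloc(2) -> d = 13; heap: [0-2 ALLOC][3-12 ALLOC][13-14 ALLOC][15-36 FREE]
Op 7: e = malloc(7) -> e = 15; heap: [0-2 ALLOC][3-12 ALLOC][13-14 ALLOC][15-21 ALLOC][22-36 FREE]
Op 8: b = realloc(b, 12) -> b = 22; heap: [0-2 FREE][3-12 ALLOC][13-14 ALLOC][15-21 ALLOC][22-33 ALLOC][34-36 FREE]
malloc(21): first-fit scan over [0-2 FREE][3-12 ALLOC][13-14 ALLOC][15-21 ALLOC][22-33 ALLOC][34-36 FREE] -> NULL

Answer: NULL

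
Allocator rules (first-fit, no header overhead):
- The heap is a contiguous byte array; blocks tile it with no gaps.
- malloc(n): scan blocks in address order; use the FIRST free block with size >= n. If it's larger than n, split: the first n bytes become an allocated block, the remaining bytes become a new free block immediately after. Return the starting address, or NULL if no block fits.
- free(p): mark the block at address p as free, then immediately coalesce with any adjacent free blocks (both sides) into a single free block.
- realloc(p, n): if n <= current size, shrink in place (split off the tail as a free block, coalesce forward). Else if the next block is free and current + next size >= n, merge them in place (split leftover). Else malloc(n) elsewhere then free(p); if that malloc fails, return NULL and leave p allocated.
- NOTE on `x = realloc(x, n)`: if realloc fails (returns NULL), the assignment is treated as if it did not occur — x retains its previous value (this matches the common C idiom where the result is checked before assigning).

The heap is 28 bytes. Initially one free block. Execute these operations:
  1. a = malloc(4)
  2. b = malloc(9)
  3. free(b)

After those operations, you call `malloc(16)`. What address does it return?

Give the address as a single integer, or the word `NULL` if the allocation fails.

Op 1: a = malloc(4) -> a = 0; heap: [0-3 ALLOC][4-27 FREE]
Op 2: b = malloc(9) -> b = 4; heap: [0-3 ALLOC][4-12 ALLOC][13-27 FREE]
Op 3: free(b) -> (freed b); heap: [0-3 ALLOC][4-27 FREE]
malloc(16): first-fit scan over [0-3 ALLOC][4-27 FREE] -> 4

Answer: 4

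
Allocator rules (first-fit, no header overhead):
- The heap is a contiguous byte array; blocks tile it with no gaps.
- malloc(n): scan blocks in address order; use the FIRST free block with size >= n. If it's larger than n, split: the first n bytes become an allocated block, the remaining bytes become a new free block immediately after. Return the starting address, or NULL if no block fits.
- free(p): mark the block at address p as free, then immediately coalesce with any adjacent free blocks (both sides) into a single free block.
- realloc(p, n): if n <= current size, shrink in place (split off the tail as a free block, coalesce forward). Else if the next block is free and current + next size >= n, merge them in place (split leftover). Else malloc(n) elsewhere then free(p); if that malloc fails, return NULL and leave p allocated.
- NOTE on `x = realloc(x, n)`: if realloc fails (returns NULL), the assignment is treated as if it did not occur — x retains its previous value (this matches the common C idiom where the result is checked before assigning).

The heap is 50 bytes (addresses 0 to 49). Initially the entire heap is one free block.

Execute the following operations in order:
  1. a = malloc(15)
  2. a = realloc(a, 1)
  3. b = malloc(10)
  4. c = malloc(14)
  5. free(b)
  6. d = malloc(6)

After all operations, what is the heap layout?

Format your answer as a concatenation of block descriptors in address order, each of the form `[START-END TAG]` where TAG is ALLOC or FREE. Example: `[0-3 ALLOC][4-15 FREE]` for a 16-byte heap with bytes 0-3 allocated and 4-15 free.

Answer: [0-0 ALLOC][1-6 ALLOC][7-10 FREE][11-24 ALLOC][25-49 FREE]

Derivation:
Op 1: a = malloc(15) -> a = 0; heap: [0-14 ALLOC][15-49 FREE]
Op 2: a = realloc(a, 1) -> a = 0; heap: [0-0 ALLOC][1-49 FREE]
Op 3: b = malloc(10) -> b = 1; heap: [0-0 ALLOC][1-10 ALLOC][11-49 FREE]
Op 4: c = malloc(14) -> c = 11; heap: [0-0 ALLOC][1-10 ALLOC][11-24 ALLOC][25-49 FREE]
Op 5: free(b) -> (freed b); heap: [0-0 ALLOC][1-10 FREE][11-24 ALLOC][25-49 FREE]
Op 6: d = malloc(6) -> d = 1; heap: [0-0 ALLOC][1-6 ALLOC][7-10 FREE][11-24 ALLOC][25-49 FREE]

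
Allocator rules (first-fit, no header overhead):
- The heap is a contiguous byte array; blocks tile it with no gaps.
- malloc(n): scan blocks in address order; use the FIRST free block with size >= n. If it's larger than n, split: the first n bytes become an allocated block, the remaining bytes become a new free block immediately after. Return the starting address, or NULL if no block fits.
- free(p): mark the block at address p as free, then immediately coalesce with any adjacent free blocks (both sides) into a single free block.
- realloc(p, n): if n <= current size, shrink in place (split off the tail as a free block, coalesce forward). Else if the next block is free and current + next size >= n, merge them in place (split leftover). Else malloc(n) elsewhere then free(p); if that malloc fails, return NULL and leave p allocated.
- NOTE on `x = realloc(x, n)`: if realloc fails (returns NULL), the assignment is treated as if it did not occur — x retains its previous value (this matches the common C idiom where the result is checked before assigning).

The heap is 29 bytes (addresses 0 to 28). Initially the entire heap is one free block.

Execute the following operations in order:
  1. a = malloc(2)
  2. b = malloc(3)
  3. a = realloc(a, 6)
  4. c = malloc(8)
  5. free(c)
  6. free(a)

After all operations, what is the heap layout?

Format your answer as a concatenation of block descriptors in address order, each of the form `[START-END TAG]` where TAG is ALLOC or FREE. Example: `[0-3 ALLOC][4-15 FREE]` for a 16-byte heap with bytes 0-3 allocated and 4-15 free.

Answer: [0-1 FREE][2-4 ALLOC][5-28 FREE]

Derivation:
Op 1: a = malloc(2) -> a = 0; heap: [0-1 ALLOC][2-28 FREE]
Op 2: b = malloc(3) -> b = 2; heap: [0-1 ALLOC][2-4 ALLOC][5-28 FREE]
Op 3: a = realloc(a, 6) -> a = 5; heap: [0-1 FREE][2-4 ALLOC][5-10 ALLOC][11-28 FREE]
Op 4: c = malloc(8) -> c = 11; heap: [0-1 FREE][2-4 ALLOC][5-10 ALLOC][11-18 ALLOC][19-28 FREE]
Op 5: free(c) -> (freed c); heap: [0-1 FREE][2-4 ALLOC][5-10 ALLOC][11-28 FREE]
Op 6: free(a) -> (freed a); heap: [0-1 FREE][2-4 ALLOC][5-28 FREE]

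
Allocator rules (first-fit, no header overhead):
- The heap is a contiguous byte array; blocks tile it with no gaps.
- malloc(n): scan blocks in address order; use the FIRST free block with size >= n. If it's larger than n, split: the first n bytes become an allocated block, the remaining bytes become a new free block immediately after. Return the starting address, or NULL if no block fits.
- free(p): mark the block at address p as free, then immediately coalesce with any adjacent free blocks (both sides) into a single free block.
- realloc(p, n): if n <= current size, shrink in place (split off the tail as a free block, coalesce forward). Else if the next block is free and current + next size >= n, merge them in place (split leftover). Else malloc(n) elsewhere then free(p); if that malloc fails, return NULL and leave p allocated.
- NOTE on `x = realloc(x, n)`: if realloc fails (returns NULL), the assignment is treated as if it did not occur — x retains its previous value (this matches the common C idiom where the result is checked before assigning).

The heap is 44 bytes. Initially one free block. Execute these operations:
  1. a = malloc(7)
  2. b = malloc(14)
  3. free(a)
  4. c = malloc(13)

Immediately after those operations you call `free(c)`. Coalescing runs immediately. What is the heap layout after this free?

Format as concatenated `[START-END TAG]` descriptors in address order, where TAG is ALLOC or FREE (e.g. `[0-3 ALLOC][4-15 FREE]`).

Op 1: a = malloc(7) -> a = 0; heap: [0-6 ALLOC][7-43 FREE]
Op 2: b = malloc(14) -> b = 7; heap: [0-6 ALLOC][7-20 ALLOC][21-43 FREE]
Op 3: free(a) -> (freed a); heap: [0-6 FREE][7-20 ALLOC][21-43 FREE]
Op 4: c = malloc(13) -> c = 21; heap: [0-6 FREE][7-20 ALLOC][21-33 ALLOC][34-43 FREE]
free(c): c = 21 -> block [21-33 ALLOC]; mark free, coalesce with adjacent free neighbors -> [0-6 FREE][7-20 ALLOC][21-43 FREE]

Answer: [0-6 FREE][7-20 ALLOC][21-43 FREE]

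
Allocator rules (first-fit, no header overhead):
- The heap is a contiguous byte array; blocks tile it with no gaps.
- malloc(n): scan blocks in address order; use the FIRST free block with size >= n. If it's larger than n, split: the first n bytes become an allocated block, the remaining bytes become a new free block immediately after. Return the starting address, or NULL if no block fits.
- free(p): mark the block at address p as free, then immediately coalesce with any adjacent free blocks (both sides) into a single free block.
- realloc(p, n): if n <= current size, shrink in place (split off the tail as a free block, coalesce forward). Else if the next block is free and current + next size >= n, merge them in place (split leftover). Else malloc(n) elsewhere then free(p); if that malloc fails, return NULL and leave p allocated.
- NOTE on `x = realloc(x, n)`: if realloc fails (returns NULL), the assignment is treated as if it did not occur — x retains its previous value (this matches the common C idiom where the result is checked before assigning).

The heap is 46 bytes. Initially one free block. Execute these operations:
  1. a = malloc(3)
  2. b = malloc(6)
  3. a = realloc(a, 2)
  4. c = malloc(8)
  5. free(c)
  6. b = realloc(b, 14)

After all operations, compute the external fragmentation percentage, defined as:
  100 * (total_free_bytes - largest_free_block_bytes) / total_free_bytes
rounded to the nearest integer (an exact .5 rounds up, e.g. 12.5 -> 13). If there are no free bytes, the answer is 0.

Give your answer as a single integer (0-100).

Op 1: a = malloc(3) -> a = 0; heap: [0-2 ALLOC][3-45 FREE]
Op 2: b = malloc(6) -> b = 3; heap: [0-2 ALLOC][3-8 ALLOC][9-45 FREE]
Op 3: a = realloc(a, 2) -> a = 0; heap: [0-1 ALLOC][2-2 FREE][3-8 ALLOC][9-45 FREE]
Op 4: c = malloc(8) -> c = 9; heap: [0-1 ALLOC][2-2 FREE][3-8 ALLOC][9-16 ALLOC][17-45 FREE]
Op 5: free(c) -> (freed c); heap: [0-1 ALLOC][2-2 FREE][3-8 ALLOC][9-45 FREE]
Op 6: b = realloc(b, 14) -> b = 3; heap: [0-1 ALLOC][2-2 FREE][3-16 ALLOC][17-45 FREE]
Free blocks: [1 29] total_free=30 largest=29 -> 100*(30-29)/30 = 100/30 ≈ 3.333 -> rounds to 3

Answer: 3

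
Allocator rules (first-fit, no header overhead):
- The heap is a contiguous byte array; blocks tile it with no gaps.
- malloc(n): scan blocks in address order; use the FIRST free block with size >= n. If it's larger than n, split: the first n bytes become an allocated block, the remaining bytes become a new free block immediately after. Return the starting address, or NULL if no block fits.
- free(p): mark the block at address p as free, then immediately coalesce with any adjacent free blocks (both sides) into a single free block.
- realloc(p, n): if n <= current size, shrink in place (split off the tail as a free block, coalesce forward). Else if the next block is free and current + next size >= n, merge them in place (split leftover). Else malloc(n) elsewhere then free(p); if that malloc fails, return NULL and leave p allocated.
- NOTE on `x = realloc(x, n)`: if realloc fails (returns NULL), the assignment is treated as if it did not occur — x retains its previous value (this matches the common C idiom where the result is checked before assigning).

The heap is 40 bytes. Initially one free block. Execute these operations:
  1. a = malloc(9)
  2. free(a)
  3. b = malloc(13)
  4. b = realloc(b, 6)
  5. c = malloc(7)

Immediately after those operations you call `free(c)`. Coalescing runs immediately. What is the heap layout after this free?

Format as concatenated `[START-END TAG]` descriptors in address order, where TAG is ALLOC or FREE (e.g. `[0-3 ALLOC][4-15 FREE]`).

Answer: [0-5 ALLOC][6-39 FREE]

Derivation:
Op 1: a = malloc(9) -> a = 0; heap: [0-8 ALLOC][9-39 FREE]
Op 2: free(a) -> (freed a); heap: [0-39 FREE]
Op 3: b = malloc(13) -> b = 0; heap: [0-12 ALLOC][13-39 FREE]
Op 4: b = realloc(b, 6) -> b = 0; heap: [0-5 ALLOC][6-39 FREE]
Op 5: c = malloc(7) -> c = 6; heap: [0-5 ALLOC][6-12 ALLOC][13-39 FREE]
free(c): c = 6 -> block [6-12 ALLOC]; mark free, coalesce with adjacent free neighbors -> [0-5 ALLOC][6-39 FREE]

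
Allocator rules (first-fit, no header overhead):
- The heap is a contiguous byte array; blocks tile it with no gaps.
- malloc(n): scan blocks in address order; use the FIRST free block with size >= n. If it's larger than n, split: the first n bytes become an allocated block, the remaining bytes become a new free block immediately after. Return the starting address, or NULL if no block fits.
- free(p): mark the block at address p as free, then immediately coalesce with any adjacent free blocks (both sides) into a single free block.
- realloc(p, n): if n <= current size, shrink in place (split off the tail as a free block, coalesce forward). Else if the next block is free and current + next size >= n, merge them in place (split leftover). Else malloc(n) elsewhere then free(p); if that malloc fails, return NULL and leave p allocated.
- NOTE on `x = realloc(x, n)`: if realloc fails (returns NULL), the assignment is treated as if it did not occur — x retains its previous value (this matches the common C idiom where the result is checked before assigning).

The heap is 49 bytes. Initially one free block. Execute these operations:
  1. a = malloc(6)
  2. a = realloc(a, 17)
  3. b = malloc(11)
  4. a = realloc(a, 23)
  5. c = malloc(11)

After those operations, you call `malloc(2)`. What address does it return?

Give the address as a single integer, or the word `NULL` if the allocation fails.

Op 1: a = malloc(6) -> a = 0; heap: [0-5 ALLOC][6-48 FREE]
Op 2: a = realloc(a, 17) -> a = 0; heap: [0-16 ALLOC][17-48 FREE]
Op 3: b = malloc(11) -> b = 17; heap: [0-16 ALLOC][17-27 ALLOC][28-48 FREE]
Op 4: a = realloc(a, 23) -> NULL (a unchanged); heap: [0-16 ALLOC][17-27 ALLOC][28-48 FREE]
Op 5: c = malloc(11) -> c = 28; heap: [0-16 ALLOC][17-27 ALLOC][28-38 ALLOC][39-48 FREE]
malloc(2): first-fit scan over [0-16 ALLOC][17-27 ALLOC][28-38 ALLOC][39-48 FREE] -> 39

Answer: 39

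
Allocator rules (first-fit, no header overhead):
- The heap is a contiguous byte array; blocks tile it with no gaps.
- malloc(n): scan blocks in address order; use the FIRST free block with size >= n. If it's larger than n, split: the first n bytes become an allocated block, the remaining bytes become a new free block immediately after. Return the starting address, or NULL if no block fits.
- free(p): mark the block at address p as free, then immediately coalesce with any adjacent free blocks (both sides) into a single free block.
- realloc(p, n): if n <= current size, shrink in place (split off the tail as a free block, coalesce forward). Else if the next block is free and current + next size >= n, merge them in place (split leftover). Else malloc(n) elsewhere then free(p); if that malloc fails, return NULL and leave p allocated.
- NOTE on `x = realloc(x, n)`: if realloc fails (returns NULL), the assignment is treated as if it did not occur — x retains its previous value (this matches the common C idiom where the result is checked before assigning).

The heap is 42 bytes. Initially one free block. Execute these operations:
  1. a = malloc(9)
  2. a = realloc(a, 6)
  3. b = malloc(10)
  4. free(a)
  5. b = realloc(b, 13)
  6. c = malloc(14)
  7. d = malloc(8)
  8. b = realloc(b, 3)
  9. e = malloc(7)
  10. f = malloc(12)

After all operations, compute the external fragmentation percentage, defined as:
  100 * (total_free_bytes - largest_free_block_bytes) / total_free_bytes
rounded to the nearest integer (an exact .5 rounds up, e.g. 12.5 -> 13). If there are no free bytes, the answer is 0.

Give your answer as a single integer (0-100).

Answer: 40

Derivation:
Op 1: a = malloc(9) -> a = 0; heap: [0-8 ALLOC][9-41 FREE]
Op 2: a = realloc(a, 6) -> a = 0; heap: [0-5 ALLOC][6-41 FREE]
Op 3: b = malloc(10) -> b = 6; heap: [0-5 ALLOC][6-15 ALLOC][16-41 FREE]
Op 4: free(a) -> (freed a); heap: [0-5 FREE][6-15 ALLOC][16-41 FREE]
Op 5: b = realloc(b, 13) -> b = 6; heap: [0-5 FREE][6-18 ALLOC][19-41 FREE]
Op 6: c = malloc(14) -> c = 19; heap: [0-5 FREE][6-18 ALLOC][19-32 ALLOC][33-41 FREE]
Op 7: d = malloc(8) -> d = 33; heap: [0-5 FREE][6-18 ALLOC][19-32 ALLOC][33-40 ALLOC][41-41 FREE]
Op 8: b = realloc(b, 3) -> b = 6; heap: [0-5 FREE][6-8 ALLOC][9-18 FREE][19-32 ALLOC][33-40 ALLOC][41-41 FREE]
Op 9: e = malloc(7) -> e = 9; heap: [0-5 FREE][6-8 ALLOC][9-15 ALLOC][16-18 FREE][19-32 ALLOC][33-40 ALLOC][41-41 FREE]
Op 10: f = malloc(12) -> f = NULL; heap: [0-5 FREE][6-8 ALLOC][9-15 ALLOC][16-18 FREE][19-32 ALLOC][33-40 ALLOC][41-41 FREE]
Free blocks: [6 3 1] total_free=10 largest=6 -> 100*(10-6)/10 = 400/10 = 40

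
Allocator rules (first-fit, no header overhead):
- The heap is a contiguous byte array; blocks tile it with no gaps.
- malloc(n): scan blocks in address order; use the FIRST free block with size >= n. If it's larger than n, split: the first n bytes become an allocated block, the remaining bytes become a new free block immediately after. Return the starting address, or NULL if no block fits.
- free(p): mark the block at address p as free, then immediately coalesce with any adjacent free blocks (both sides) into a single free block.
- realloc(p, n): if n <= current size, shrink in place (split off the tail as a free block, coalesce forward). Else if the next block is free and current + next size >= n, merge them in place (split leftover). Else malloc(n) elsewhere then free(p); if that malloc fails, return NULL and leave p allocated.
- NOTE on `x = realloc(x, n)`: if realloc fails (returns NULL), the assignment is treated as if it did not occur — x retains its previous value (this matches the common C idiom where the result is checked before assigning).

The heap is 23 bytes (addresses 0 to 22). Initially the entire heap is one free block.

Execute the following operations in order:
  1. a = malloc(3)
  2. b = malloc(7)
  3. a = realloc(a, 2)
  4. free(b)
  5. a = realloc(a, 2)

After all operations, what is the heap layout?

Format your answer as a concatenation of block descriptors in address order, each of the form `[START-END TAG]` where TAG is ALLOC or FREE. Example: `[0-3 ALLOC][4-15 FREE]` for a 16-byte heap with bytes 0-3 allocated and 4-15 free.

Op 1: a = malloc(3) -> a = 0; heap: [0-2 ALLOC][3-22 FREE]
Op 2: b = malloc(7) -> b = 3; heap: [0-2 ALLOC][3-9 ALLOC][10-22 FREE]
Op 3: a = realloc(a, 2) -> a = 0; heap: [0-1 ALLOC][2-2 FREE][3-9 ALLOC][10-22 FREE]
Op 4: free(b) -> (freed b); heap: [0-1 ALLOC][2-22 FREE]
Op 5: a = realloc(a, 2) -> a = 0; heap: [0-1 ALLOC][2-22 FREE]

Answer: [0-1 ALLOC][2-22 FREE]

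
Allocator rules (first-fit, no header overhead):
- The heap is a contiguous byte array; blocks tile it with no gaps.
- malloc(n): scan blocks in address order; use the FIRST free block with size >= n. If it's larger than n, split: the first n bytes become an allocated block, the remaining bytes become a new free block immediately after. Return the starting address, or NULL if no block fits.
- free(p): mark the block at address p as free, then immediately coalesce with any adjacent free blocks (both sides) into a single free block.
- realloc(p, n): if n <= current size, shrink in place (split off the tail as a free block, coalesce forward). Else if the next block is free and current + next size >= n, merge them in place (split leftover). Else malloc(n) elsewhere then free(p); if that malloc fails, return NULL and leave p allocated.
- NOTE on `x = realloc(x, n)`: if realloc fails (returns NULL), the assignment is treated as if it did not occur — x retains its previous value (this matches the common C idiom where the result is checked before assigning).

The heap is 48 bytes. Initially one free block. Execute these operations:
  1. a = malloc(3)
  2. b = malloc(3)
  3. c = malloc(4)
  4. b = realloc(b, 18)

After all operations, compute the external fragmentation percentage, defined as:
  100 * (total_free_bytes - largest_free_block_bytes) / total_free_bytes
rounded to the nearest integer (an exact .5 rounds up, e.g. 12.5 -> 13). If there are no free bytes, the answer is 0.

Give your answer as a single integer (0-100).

Answer: 13

Derivation:
Op 1: a = malloc(3) -> a = 0; heap: [0-2 ALLOC][3-47 FREE]
Op 2: b = malloc(3) -> b = 3; heap: [0-2 ALLOC][3-5 ALLOC][6-47 FREE]
Op 3: c = malloc(4) -> c = 6; heap: [0-2 ALLOC][3-5 ALLOC][6-9 ALLOC][10-47 FREE]
Op 4: b = realloc(b, 18) -> b = 10; heap: [0-2 ALLOC][3-5 FREE][6-9 ALLOC][10-27 ALLOC][28-47 FREE]
Free blocks: [3 20] total_free=23 largest=20 -> 100*(23-20)/23 = 300/23 ≈ 13.043 -> rounds to 13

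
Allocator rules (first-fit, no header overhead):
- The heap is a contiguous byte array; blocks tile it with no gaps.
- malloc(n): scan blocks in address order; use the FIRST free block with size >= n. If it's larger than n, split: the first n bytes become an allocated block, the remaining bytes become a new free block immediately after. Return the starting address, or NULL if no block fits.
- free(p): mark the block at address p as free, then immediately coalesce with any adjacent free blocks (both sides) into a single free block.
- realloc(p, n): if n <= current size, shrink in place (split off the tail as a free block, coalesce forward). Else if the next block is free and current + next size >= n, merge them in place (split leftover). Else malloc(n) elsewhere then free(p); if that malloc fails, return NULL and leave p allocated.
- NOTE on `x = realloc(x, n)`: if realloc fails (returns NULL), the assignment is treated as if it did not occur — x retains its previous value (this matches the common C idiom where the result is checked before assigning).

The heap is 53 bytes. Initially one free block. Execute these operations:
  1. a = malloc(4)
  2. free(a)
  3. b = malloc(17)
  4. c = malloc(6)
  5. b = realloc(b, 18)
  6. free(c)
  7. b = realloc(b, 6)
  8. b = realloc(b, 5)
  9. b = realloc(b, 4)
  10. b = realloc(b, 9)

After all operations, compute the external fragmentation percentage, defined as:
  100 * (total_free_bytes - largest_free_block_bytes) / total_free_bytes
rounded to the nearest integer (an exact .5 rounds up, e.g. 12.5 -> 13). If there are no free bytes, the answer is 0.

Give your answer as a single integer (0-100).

Answer: 48

Derivation:
Op 1: a = malloc(4) -> a = 0; heap: [0-3 ALLOC][4-52 FREE]
Op 2: free(a) -> (freed a); heap: [0-52 FREE]
Op 3: b = malloc(17) -> b = 0; heap: [0-16 ALLOC][17-52 FREE]
Op 4: c = malloc(6) -> c = 17; heap: [0-16 ALLOC][17-22 ALLOC][23-52 FREE]
Op 5: b = realloc(b, 18) -> b = 23; heap: [0-16 FREE][17-22 ALLOC][23-40 ALLOC][41-52 FREE]
Op 6: free(c) -> (freed c); heap: [0-22 FREE][23-40 ALLOC][41-52 FREE]
Op 7: b = realloc(b, 6) -> b = 23; heap: [0-22 FREE][23-28 ALLOC][29-52 FREE]
Op 8: b = realloc(b, 5) -> b = 23; heap: [0-22 FREE][23-27 ALLOC][28-52 FREE]
Op 9: b = realloc(b, 4) -> b = 23; heap: [0-22 FREE][23-26 ALLOC][27-52 FREE]
Op 10: b = realloc(b, 9) -> b = 23; heap: [0-22 FREE][23-31 ALLOC][32-52 FREE]
Free blocks: [23 21] total_free=44 largest=23 -> 100*(44-23)/44 = 2100/44 ≈ 47.727 -> rounds to 48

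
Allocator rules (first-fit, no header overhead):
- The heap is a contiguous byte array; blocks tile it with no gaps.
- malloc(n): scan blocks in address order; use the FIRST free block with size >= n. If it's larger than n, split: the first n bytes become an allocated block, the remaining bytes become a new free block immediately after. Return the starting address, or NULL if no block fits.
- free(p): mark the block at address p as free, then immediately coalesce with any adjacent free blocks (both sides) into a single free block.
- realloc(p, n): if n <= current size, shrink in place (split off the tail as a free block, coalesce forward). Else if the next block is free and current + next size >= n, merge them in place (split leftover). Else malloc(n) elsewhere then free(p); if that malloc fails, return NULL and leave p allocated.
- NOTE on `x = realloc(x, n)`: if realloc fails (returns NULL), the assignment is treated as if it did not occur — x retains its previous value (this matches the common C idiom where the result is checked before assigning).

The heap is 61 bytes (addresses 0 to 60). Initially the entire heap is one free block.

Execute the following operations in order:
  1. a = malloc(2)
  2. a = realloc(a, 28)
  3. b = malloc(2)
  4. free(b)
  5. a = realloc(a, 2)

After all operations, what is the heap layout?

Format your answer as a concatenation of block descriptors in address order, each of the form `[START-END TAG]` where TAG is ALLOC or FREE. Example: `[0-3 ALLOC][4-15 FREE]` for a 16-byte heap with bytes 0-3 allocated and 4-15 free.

Op 1: a = malloc(2) -> a = 0; heap: [0-1 ALLOC][2-60 FREE]
Op 2: a = realloc(a, 28) -> a = 0; heap: [0-27 ALLOC][28-60 FREE]
Op 3: b = malloc(2) -> b = 28; heap: [0-27 ALLOC][28-29 ALLOC][30-60 FREE]
Op 4: free(b) -> (freed b); heap: [0-27 ALLOC][28-60 FREE]
Op 5: a = realloc(a, 2) -> a = 0; heap: [0-1 ALLOC][2-60 FREE]

Answer: [0-1 ALLOC][2-60 FREE]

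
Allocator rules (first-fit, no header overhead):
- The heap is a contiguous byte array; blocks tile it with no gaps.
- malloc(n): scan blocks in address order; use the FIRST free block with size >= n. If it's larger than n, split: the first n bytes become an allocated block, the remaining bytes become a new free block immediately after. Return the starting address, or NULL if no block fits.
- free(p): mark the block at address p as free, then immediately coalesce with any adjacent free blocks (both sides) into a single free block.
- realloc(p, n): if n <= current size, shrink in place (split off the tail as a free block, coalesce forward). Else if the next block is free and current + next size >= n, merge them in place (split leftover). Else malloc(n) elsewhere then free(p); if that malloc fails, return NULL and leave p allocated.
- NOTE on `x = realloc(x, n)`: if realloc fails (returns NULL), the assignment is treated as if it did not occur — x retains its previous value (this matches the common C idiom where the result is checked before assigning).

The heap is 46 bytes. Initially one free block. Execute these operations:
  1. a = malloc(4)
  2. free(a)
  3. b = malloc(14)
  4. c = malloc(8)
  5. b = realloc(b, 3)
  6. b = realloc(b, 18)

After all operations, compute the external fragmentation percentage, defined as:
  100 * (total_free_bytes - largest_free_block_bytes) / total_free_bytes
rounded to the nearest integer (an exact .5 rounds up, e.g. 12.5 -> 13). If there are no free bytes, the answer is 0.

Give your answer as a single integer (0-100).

Answer: 30

Derivation:
Op 1: a = malloc(4) -> a = 0; heap: [0-3 ALLOC][4-45 FREE]
Op 2: free(a) -> (freed a); heap: [0-45 FREE]
Op 3: b = malloc(14) -> b = 0; heap: [0-13 ALLOC][14-45 FREE]
Op 4: c = malloc(8) -> c = 14; heap: [0-13 ALLOC][14-21 ALLOC][22-45 FREE]
Op 5: b = realloc(b, 3) -> b = 0; heap: [0-2 ALLOC][3-13 FREE][14-21 ALLOC][22-45 FREE]
Op 6: b = realloc(b, 18) -> b = 22; heap: [0-13 FREE][14-21 ALLOC][22-39 ALLOC][40-45 FREE]
Free blocks: [14 6] total_free=20 largest=14 -> 100*(20-14)/20 = 600/20 = 30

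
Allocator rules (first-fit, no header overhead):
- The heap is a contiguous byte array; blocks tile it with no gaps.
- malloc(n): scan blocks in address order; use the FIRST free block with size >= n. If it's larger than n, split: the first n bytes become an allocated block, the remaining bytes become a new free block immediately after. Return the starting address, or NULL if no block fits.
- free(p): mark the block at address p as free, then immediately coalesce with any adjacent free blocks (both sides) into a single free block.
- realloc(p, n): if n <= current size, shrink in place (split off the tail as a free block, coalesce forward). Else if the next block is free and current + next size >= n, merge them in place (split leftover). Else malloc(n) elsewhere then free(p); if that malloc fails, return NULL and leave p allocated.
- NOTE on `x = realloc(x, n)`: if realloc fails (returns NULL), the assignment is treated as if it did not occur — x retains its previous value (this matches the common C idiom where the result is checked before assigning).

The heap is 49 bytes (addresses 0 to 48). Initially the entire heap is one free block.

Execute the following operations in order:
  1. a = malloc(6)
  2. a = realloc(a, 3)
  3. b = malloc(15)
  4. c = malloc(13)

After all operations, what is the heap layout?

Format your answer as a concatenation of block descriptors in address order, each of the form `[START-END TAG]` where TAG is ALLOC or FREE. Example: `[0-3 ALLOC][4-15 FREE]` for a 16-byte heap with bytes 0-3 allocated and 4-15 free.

Op 1: a = malloc(6) -> a = 0; heap: [0-5 ALLOC][6-48 FREE]
Op 2: a = realloc(a, 3) -> a = 0; heap: [0-2 ALLOC][3-48 FREE]
Op 3: b = malloc(15) -> b = 3; heap: [0-2 ALLOC][3-17 ALLOC][18-48 FREE]
Op 4: c = malloc(13) -> c = 18; heap: [0-2 ALLOC][3-17 ALLOC][18-30 ALLOC][31-48 FREE]

Answer: [0-2 ALLOC][3-17 ALLOC][18-30 ALLOC][31-48 FREE]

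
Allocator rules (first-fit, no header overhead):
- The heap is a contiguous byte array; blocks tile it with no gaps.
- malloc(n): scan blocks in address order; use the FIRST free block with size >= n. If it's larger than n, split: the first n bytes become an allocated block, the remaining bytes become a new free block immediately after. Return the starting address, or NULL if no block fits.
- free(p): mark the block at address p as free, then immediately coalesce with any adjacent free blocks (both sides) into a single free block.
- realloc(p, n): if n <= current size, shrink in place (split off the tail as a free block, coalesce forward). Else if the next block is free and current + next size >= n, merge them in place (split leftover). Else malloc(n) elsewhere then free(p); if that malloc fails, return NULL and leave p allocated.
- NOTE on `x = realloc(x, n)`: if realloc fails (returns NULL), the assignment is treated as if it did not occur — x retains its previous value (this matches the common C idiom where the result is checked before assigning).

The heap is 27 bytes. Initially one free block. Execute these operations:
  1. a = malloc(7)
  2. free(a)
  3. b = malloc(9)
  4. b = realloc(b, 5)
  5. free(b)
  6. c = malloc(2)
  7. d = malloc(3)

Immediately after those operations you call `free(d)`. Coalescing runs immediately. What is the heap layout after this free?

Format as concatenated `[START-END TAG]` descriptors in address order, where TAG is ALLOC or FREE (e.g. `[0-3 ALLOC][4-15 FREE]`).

Op 1: a = malloc(7) -> a = 0; heap: [0-6 ALLOC][7-26 FREE]
Op 2: free(a) -> (freed a); heap: [0-26 FREE]
Op 3: b = malloc(9) -> b = 0; heap: [0-8 ALLOC][9-26 FREE]
Op 4: b = realloc(b, 5) -> b = 0; heap: [0-4 ALLOC][5-26 FREE]
Op 5: free(b) -> (freed b); heap: [0-26 FREE]
Op 6: c = malloc(2) -> c = 0; heap: [0-1 ALLOC][2-26 FREE]
Op 7: d = malloc(3) -> d = 2; heap: [0-1 ALLOC][2-4 ALLOC][5-26 FREE]
free(d): d = 2 -> block [2-4 ALLOC]; mark free, coalesce with adjacent free neighbors -> [0-1 ALLOC][2-26 FREE]

Answer: [0-1 ALLOC][2-26 FREE]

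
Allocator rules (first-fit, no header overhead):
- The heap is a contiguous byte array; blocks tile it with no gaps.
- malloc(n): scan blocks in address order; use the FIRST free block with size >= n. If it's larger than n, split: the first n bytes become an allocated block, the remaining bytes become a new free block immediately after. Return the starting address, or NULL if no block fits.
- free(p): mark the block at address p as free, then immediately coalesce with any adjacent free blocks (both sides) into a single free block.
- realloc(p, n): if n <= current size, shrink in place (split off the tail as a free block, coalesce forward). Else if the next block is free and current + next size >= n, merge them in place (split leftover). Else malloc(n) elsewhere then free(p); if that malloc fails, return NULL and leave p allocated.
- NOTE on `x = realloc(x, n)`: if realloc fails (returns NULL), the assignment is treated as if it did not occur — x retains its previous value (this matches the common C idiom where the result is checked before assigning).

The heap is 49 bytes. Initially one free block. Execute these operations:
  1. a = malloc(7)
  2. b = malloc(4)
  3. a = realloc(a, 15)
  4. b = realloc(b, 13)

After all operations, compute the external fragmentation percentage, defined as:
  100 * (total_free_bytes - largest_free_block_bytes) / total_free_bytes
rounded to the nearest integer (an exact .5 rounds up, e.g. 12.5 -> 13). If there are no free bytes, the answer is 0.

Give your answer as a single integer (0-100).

Op 1: a = malloc(7) -> a = 0; heap: [0-6 ALLOC][7-48 FREE]
Op 2: b = malloc(4) -> b = 7; heap: [0-6 ALLOC][7-10 ALLOC][11-48 FREE]
Op 3: a = realloc(a, 15) -> a = 11; heap: [0-6 FREE][7-10 ALLOC][11-25 ALLOC][26-48 FREE]
Op 4: b = realloc(b, 13) -> b = 26; heap: [0-10 FREE][11-25 ALLOC][26-38 ALLOC][39-48 FREE]
Free blocks: [11 10] total_free=21 largest=11 -> 100*(21-11)/21 = 1000/21 ≈ 47.619 -> rounds to 48

Answer: 48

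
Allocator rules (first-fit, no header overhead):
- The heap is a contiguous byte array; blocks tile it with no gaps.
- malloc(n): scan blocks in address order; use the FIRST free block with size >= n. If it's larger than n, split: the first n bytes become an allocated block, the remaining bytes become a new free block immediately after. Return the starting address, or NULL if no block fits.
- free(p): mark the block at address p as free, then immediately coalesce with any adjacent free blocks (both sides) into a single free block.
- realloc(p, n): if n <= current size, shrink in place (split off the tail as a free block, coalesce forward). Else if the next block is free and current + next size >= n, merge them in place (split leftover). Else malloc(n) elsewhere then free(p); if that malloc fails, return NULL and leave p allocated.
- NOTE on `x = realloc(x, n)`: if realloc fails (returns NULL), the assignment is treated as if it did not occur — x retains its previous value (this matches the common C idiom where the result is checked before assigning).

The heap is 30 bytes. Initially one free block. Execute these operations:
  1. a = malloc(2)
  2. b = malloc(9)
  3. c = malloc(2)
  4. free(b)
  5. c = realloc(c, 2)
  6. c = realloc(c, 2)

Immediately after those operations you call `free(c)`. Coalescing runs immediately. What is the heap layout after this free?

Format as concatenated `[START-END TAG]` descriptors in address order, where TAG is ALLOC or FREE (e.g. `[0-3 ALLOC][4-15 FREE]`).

Answer: [0-1 ALLOC][2-29 FREE]

Derivation:
Op 1: a = malloc(2) -> a = 0; heap: [0-1 ALLOC][2-29 FREE]
Op 2: b = malloc(9) -> b = 2; heap: [0-1 ALLOC][2-10 ALLOC][11-29 FREE]
Op 3: c = malloc(2) -> c = 11; heap: [0-1 ALLOC][2-10 ALLOC][11-12 ALLOC][13-29 FREE]
Op 4: free(b) -> (freed b); heap: [0-1 ALLOC][2-10 FREE][11-12 ALLOC][13-29 FREE]
Op 5: c = realloc(c, 2) -> c = 11; heap: [0-1 ALLOC][2-10 FREE][11-12 ALLOC][13-29 FREE]
Op 6: c = realloc(c, 2) -> c = 11; heap: [0-1 ALLOC][2-10 FREE][11-12 ALLOC][13-29 FREE]
free(c): c = 11 -> block [11-12 ALLOC]; mark free, coalesce with adjacent free neighbors -> [0-1 ALLOC][2-29 FREE]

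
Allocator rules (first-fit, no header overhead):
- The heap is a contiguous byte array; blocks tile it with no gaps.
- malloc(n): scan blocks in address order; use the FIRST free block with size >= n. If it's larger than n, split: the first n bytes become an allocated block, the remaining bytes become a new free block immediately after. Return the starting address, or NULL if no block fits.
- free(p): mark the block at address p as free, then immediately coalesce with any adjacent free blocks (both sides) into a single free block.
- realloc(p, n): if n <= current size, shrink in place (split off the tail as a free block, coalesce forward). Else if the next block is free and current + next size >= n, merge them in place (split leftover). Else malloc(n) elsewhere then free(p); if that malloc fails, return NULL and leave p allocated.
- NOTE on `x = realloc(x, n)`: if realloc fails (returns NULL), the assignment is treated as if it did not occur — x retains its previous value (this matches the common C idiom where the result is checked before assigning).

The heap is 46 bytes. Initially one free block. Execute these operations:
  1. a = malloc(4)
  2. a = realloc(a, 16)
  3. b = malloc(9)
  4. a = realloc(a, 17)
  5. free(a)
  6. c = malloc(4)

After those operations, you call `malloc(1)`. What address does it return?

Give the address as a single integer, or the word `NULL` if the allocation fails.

Answer: 4

Derivation:
Op 1: a = malloc(4) -> a = 0; heap: [0-3 ALLOC][4-45 FREE]
Op 2: a = realloc(a, 16) -> a = 0; heap: [0-15 ALLOC][16-45 FREE]
Op 3: b = malloc(9) -> b = 16; heap: [0-15 ALLOC][16-24 ALLOC][25-45 FREE]
Op 4: a = realloc(a, 17) -> a = 25; heap: [0-15 FREE][16-24 ALLOC][25-41 ALLOC][42-45 FREE]
Op 5: free(a) -> (freed a); heap: [0-15 FREE][16-24 ALLOC][25-45 FREE]
Op 6: c = malloc(4) -> c = 0; heap: [0-3 ALLOC][4-15 FREE][16-24 ALLOC][25-45 FREE]
malloc(1): first-fit scan over [0-3 ALLOC][4-15 FREE][16-24 ALLOC][25-45 FREE] -> 4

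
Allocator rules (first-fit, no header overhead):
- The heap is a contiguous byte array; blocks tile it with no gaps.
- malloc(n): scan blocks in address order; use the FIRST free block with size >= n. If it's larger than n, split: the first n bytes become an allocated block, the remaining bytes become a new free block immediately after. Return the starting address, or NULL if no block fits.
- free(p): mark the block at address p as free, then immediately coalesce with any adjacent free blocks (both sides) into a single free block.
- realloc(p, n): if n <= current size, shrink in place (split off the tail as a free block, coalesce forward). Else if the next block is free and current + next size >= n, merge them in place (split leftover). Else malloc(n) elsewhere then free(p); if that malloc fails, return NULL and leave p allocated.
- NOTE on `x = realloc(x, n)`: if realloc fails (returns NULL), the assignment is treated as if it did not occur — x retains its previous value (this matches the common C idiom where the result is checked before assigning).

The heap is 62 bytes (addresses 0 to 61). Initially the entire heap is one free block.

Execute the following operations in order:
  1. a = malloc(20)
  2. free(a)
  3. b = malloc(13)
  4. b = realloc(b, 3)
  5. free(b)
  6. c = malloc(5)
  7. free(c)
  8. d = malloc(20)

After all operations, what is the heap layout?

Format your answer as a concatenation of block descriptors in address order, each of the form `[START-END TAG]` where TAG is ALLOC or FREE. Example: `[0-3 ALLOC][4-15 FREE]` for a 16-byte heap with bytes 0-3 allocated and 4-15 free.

Answer: [0-19 ALLOC][20-61 FREE]

Derivation:
Op 1: a = malloc(20) -> a = 0; heap: [0-19 ALLOC][20-61 FREE]
Op 2: free(a) -> (freed a); heap: [0-61 FREE]
Op 3: b = malloc(13) -> b = 0; heap: [0-12 ALLOC][13-61 FREE]
Op 4: b = realloc(b, 3) -> b = 0; heap: [0-2 ALLOC][3-61 FREE]
Op 5: free(b) -> (freed b); heap: [0-61 FREE]
Op 6: c = malloc(5) -> c = 0; heap: [0-4 ALLOC][5-61 FREE]
Op 7: free(c) -> (freed c); heap: [0-61 FREE]
Op 8: d = malloc(20) -> d = 0; heap: [0-19 ALLOC][20-61 FREE]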